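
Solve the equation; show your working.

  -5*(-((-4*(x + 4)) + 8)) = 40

Step 1. [-5*(-((-4*(x + 4)) + 8)) = 40] -5 out front; divide by -5 ⇒ div: -((-4*(x + 4)) + 8) = -8.
Step 2. [-((-4*(x + 4)) + 8) = -8] leading − — multiply by −1. So neg: (-4*(x + 4)) + 8 = 8.
Step 3. [(-4*(x + 4)) + 8 = 8] -4 | LHS and -4 | 8: pull -4 out ⇒ factor: (x + 4) - 2 = -2.
Step 4. [(x + 4) - 2 = -2] -2 is outermost — add 2 both sides, so sub: x + 4 = 0.
Step 5. [x + 4 = 0] subtract 4: x sits inside (… + 4) ⇒ sub: x = -4.

Answer: x ∈ {-4}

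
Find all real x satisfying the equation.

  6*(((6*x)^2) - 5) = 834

Step 1. [6*(((6*x)^2) - 5) = 834] LHS = 6·(…); ÷6 both sides ⇒ div: ((6*x)^2) - 5 = 139.
Step 2. [((6*x)^2) - 5 = 139] -5 is outermost — add 5 both sides ⇒ sub: (6*x)^2 = 144.
Step 3. [(6*x)^2 = 144] LHS squared, RHS 144 ≥ 0: apply √ (±) ⇒ sqrt: 6*x = 12 or -12.
Step 4. [6*x = 12 or -12] 6 out front; divide by 6, so div: x = 2 or -2.

Answer: x ∈ {-2, 2}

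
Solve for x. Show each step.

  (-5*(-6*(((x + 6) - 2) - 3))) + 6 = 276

Step 1. [(-5*(-6*(((x + 6) - 2) - 3))) + 6 = 276] 6 comes off first (subtract 6). So sub: -5*(-6*(((x + 6) - 2) - 3)) = 270.
Step 2. [-5*(-6*(((x + 6) - 2) - 3)) = 270] LHS = -5·(…); ÷-5 both sides. So div: -6*(((x + 6) - 2) - 3) = -54.
Step 3. [-6*(((x + 6) - 2) - 3) = -54] divide by the outer -6 ⇒ div: ((x + 6) - 2) - 3 = 9.
Step 4. [((x + 6) - 2) - 3 = 9] -3 is outermost — add 3 both sides, so sub: (x + 6) - 2 = 12.
Step 5. [(x + 6) - 2 = 12] peel the -2: add 2 from each side. So sub: x + 6 = 14.
Step 6. [x + 6 = 14] +6 is outermost — subtract 6 both sides. So sub: x = 8.

Answer: x ∈ {8}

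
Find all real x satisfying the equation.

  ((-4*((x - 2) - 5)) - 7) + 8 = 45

Step 1. [((-4*((x - 2) - 5)) - 7) + 8 = 45] peel the +8: subtract 8 from each side. So sub: (-4*((x - 2) - 5)) - 7 = 37.
Step 2. [(-4*((x - 2) - 5)) - 7 = 37] -7 is outermost — add 7 both sides, so sub: -4*((x - 2) - 5) = 44.
Step 3. [-4*((x - 2) - 5) = 44] leading coefficient -4: divide by -4 ⇒ div: (x - 2) - 5 = -11.
Step 4. [(x - 2) - 5 = -11] 5 comes off first (add 5) ⇒ sub: x - 2 = -6.
Step 5. [x - 2 = -6] add 2: x sits inside (… - 2), so sub: x = -4.

Answer: x ∈ {-4}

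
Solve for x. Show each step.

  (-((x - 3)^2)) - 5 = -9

Step 1. [(-((x - 3)^2)) - 5 = -9] -5 is outermost — add 5 both sides. So sub: -((x - 3)^2) = -4.
Step 2. [-((x - 3)^2) = -4] LHS negated; negate both sides, so neg: (x - 3)^2 = 4.
Step 3. [(x - 3)^2 = 4] LHS squared, RHS 4 ≥ 0: apply √ (±). So sqrt: x - 3 = 2 or -2.
Step 4. [x - 3 = 2 or -2] peel the -3: add 3 from each side. So sub: x = 5 or 1.

Answer: x ∈ {1, 5}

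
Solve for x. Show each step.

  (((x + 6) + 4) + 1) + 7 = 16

Step 1. [(((x + 6) + 4) + 1) + 7 = 16] the outer +7 inverts by subtracting 7. So sub: ((x + 6) + 4) + 1 = 9.
Step 2. [((x + 6) + 4) + 1 = 9] peel the +1: subtract 1 from each side, so sub: (x + 6) + 4 = 8.
Step 3. [(x + 6) + 4 = 8] peel the +4: subtract 4 from each side ⇒ sub: x + 6 = 4.
Step 4. [x + 6 = 4] subtract 6: x sits inside (… + 6). So sub: x = -2.

Answer: x ∈ {-2}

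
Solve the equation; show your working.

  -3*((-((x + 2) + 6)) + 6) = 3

Step 1. [-3*((-((x + 2) + 6)) + 6) = 3] leading coefficient -3: divide by -3. So div: (-((x + 2) + 6)) + 6 = -1.
Step 2. [(-((x + 2) + 6)) + 6 = -1] +6 is outermost — subtract 6 both sides, so sub: -((x + 2) + 6) = -7.
Step 3. [-((x + 2) + 6) = -7] LHS negated; negate both sides ⇒ neg: (x + 2) + 6 = 7.
Step 4. [(x + 2) + 6 = 7] +6 is outermost — subtract 6 both sides, so sub: x + 2 = 1.
Step 5. [x + 2 = 1] +2 is outermost — subtract 2 both sides, so sub: x = -1.

Answer: x ∈ {-1}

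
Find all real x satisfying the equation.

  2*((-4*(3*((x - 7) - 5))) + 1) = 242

Step 1. [2*((-4*(3*((x - 7) - 5))) + 1) = 242] leading coefficient 2: divide by 2, so div: (-4*(3*((x - 7) - 5))) + 1 = 121.
Step 2. [(-4*(3*((x - 7) - 5))) + 1 = 121] 1 comes off first (subtract 1) ⇒ sub: -4*(3*((x - 7) - 5)) = 120.
Step 3. [-4*(3*((x - 7) - 5)) = 120] leading coefficient -4: divide by -4 ⇒ div: 3*((x - 7) - 5) = -30.
Step 4. [3*((x - 7) - 5) = -30] 3 out front; divide by 3. So div: (x - 7) - 5 = -10.
Step 5. [(x - 7) - 5 = -10] add 5: x sits inside (… - 5), so sub: x - 7 = -5.
Step 6. [x - 7 = -5] add 7: x sits inside (… - 7) ⇒ sub: x = 2.

Answer: x ∈ {2}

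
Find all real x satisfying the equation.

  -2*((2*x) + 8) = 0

Step 1. [-2*((2*x) + 8) = 0] -2 out front; divide by -2, so div: (2*x) + 8 = 0.
Step 2. [(2*x) + 8 = 0] 2 | LHS and 2 | 0: pull 2 out, so factor: x + 4 = 0.
Step 3. [x + 4 = 0] subtract 4: x sits inside (… + 4), so sub: x = -4.

Answer: x ∈ {-4}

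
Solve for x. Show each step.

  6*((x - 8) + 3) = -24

Step 1. [6*((x - 8) + 3) = -24] leading coefficient 6: divide by 6, so div: (x - 8) + 3 = -4.
Step 2. [(x - 8) + 3 = -4] subtract 3: x sits inside (… + 3). So sub: x - 8 = -7.
Step 3. [x - 8 = -7] peel the -8: add 8 from each side, so sub: x = 1.

Answer: x ∈ {1}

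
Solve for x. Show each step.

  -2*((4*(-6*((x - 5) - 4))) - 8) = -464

Step 1. [-2*((4*(-6*((x - 5) - 4))) - 8) = -464] LHS = -2·(…); ÷-2 both sides. So div: (4*(-6*((x - 5) - 4))) - 8 = 232.
Step 2. [(4*(-6*((x - 5) - 4))) - 8 = 232] common factor 4 (LHS and 232) — divide through, so factor: (-6*((x - 5) - 4)) - 2 = 58.
Step 3. [(-6*((x - 5) - 4)) - 2 = 58] the outer -2 inverts by adding 2. So sub: -6*((x - 5) - 4) = 60.
Step 4. [-6*((x - 5) - 4) = 60] divide by the outer -6. So div: (x - 5) - 4 = -10.
Step 5. [(x - 5) - 4 = -10] peel the -4: add 4 from each side. So sub: x - 5 = -6.
Step 6. [x - 5 = -6] the outer -5 inverts by adding 5, so sub: x = -1.

Answer: x ∈ {-1}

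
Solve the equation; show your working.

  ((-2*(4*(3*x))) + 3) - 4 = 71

Step 1. [((-2*(4*(3*x))) + 3) - 4 = 71] 4 comes off first (add 4), so sub: (-2*(4*(3*x))) + 3 = 75.
Step 2. [(-2*(4*(3*x))) + 3 = 75] 3 comes off first (subtract 3), so sub: -2*(4*(3*x)) = 72.
Step 3. [-2*(4*(3*x)) = 72] -2·(inner) — divide through by -2. So div: 4*(3*x) = -36.
Step 4. [4*(3*x) = -36] 4·(inner) — divide through by 4, so div: 3*x = -9.
Step 5. [3*x = -9] divide by the outer 3, so div: x = -3.

Answer: x ∈ {-3}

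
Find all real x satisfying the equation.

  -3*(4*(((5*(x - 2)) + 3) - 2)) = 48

Step 1. [-3*(4*(((5*(x - 2)) + 3) - 2)) = 48] divide by the outer -3, so div: 4*(((5*(x - 2)) + 3) - 2) = -16.
Step 2. [4*(((5*(x - 2)) + 3) - 2) = -16] leading coefficient 4: divide by 4 ⇒ div: ((5*(x - 2)) + 3) - 2 = -4.
Step 3. [((5*(x - 2)) + 3) - 2 = -4] peel the -2: add 2 from each side. So sub: (5*(x - 2)) + 3 = -2.
Step 4. [(5*(x - 2)) + 3 = -2] subtract 3: x sits inside (… + 3) ⇒ sub: 5*(x - 2) = -5.
Step 5. [5*(x - 2) = -5] divide by the outer 5 ⇒ div: x - 2 = -1.
Step 6. [x - 2 = -1] the outer -2 inverts by adding 2. So sub: x = 1.

Answer: x ∈ {1}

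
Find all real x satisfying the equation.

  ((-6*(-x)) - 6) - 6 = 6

Step 1. [((-6*(-x)) - 6) - 6 = 6] add 6: x sits inside (… - 6), so sub: (-6*(-x)) - 6 = 12.
Step 2. [(-6*(-x)) - 6 = 12] -6 is outermost — add 6 both sides, so sub: -6*(-x) = 18.
Step 3. [-6*(-x) = 18] LHS = -6·(…); ÷-6 both sides. So div: -x = -3.
Step 4. [-x = -3] leading − — multiply by −1 ⇒ neg: x = 3.

Answer: x ∈ {3}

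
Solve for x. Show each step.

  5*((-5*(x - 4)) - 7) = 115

Step 1. [5*((-5*(x - 4)) - 7) = 115] 5·(inner) — divide through by 5, so div: (-5*(x - 4)) - 7 = 23.
Step 2. [(-5*(x - 4)) - 7 = 23] -7 is outermost — add 7 both sides, so sub: -5*(x - 4) = 30.
Step 3. [-5*(x - 4) = 30] LHS = -5·(…); ÷-5 both sides, so div: x - 4 = -6.
Step 4. [x - 4 = -6] -4 is outermost — add 4 both sides. So sub: x = -2.

Answer: x ∈ {-2}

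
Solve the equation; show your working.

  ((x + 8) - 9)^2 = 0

Step 1. [((x + 8) - 9)^2 = 0] √ both sides: 0 ≥ 0 gives two branches ⇒ sqrt: (x + 8) - 9 = 0.
Step 2. [(x + 8) - 9 = 0] the outer -9 inverts by adding 9 ⇒ sub: x + 8 = 9.
Step 3. [x + 8 = 9] peel the +8: subtract 8 from each side, so sub: x = 1.

Answer: x ∈ {1}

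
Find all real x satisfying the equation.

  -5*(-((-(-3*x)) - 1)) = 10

Step 1. [-5*(-((-(-3*x)) - 1)) = 10] -5·(inner) — divide through by -5 ⇒ div: -((-(-3*x)) - 1) = -2.
Step 2. [-((-(-3*x)) - 1) = -2] flip signs both sides ⇒ neg: (-(-3*x)) - 1 = 2.
Step 3. [(-(-3*x)) - 1 = 2] peel the -1: add 1 from each side. So sub: -(-3*x) = 3.
Step 4. [-(-3*x) = 3] flip signs both sides, so neg: -3*x = -3.
Step 5. [-3*x = -3] LHS = -3·(…); ÷-3 both sides. So div: x = 1.

Answer: x ∈ {1}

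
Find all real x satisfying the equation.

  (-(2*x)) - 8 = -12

Step 1. [(-(2*x)) - 8 = -12] 8 comes off first (add 8). So sub: -(2*x) = -4.
Step 2. [-(2*x) = -4] LHS negated; negate both sides. So neg: 2*x = 4.
Step 3. [2*x = 4] 2·(inner) — divide through by 2, so div: x = 2.

Answer: x ∈ {2}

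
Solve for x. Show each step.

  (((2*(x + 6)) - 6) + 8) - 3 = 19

Step 1. [(((2*(x + 6)) - 6) + 8) - 3 = 19] add 3: x sits inside (… - 3), so sub: ((2*(x + 6)) - 6) + 8 = 22.
Step 2. [((2*(x + 6)) - 6) + 8 = 22] +8 is outermost — subtract 8 both sides ⇒ sub: (2*(x + 6)) - 6 = 14.
Step 3. [(2*(x + 6)) - 6 = 14] common factor 2 (LHS and 14) — divide through, so factor: (x + 6) - 3 = 7.
Step 4. [(x + 6) - 3 = 7] 3 comes off first (add 3) ⇒ sub: x + 6 = 10.
Step 5. [x + 6 = 10] 6 comes off first (subtract 6). So sub: x = 4.

Answer: x ∈ {4}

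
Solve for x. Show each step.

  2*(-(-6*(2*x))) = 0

Step 1. [2*(-(-6*(2*x))) = 0] leading coefficient 2: divide by 2 ⇒ div: -(-6*(2*x)) = 0.
Step 2. [-(-6*(2*x)) = 0] leading − — multiply by −1 ⇒ neg: -6*(2*x) = 0.
Step 3. [-6*(2*x) = 0] -6 out front; divide by -6. So div: 2*x = 0.
Step 4. [2*x = 0] LHS = 2·(…); ÷2 both sides, so div: x = 0.

Answer: x ∈ {0}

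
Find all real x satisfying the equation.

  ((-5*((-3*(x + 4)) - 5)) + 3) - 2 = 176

Step 1. [((-5*((-3*(x + 4)) - 5)) + 3) - 2 = 176] the outer -2 inverts by adding 2, so sub: (-5*((-3*(x + 4)) - 5)) + 3 = 178.
Step 2. [(-5*((-3*(x + 4)) - 5)) + 3 = 178] the outer +3 inverts by subtracting 3. So sub: -5*((-3*(x + 4)) - 5) = 175.
Step 3. [-5*((-3*(x + 4)) - 5) = 175] LHS = -5·(…); ÷-5 both sides ⇒ div: (-3*(x + 4)) - 5 = -35.
Step 4. [(-3*(x + 4)) - 5 = -35] add 5: x sits inside (… - 5), so sub: -3*(x + 4) = -30.
Step 5. [-3*(x + 4) = -30] leading coefficient -3: divide by -3. So div: x + 4 = 10.
Step 6. [x + 4 = 10] 4 comes off first (subtract 4), so sub: x = 6.

Answer: x ∈ {6}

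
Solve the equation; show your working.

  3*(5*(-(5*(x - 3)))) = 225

Step 1. [3*(5*(-(5*(x - 3)))) = 225] 3 out front; divide by 3 ⇒ div: 5*(-(5*(x - 3))) = 75.
Step 2. [5*(-(5*(x - 3))) = 75] leading coefficient 5: divide by 5, so div: -(5*(x - 3)) = 15.
Step 3. [-(5*(x - 3)) = 15] flip signs both sides ⇒ neg: 5*(x - 3) = -15.
Step 4. [5*(x - 3) = -15] leading coefficient 5: divide by 5. So div: x - 3 = -3.
Step 5. [x - 3 = -3] peel the -3: add 3 from each side, so sub: x = 0.

Answer: x ∈ {0}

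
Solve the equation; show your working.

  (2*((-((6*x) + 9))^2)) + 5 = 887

Step 1. [(2*((-((6*x) + 9))^2)) + 5 = 887] +5 is outermost — subtract 5 both sides. So sub: 2*((-((6*x) + 9))^2) = 882.
Step 2. [2*((-((6*x) + 9))^2) = 882] divide by the outer 2, so div: (-((6*x) + 9))^2 = 441.
Step 3. [(-((6*x) + 9))^2 = 441] √ both sides: 441 ≥ 0 gives two branches ⇒ sqrt: -((6*x) + 9) = 21 or -21.
Step 4. [-((6*x) + 9) = 21 or -21] leading − — multiply by −1 ⇒ neg: (6*x) + 9 = -21 or 21.
Step 5. [(6*x) + 9 = -21 or 21] the outer +9 inverts by subtracting 9, so sub: 6*x = -30 or 12.
Step 6. [6*x = -30 or 12] 6 out front; divide by 6, so div: x = -5 or 2.

Answer: x ∈ {-5, 2}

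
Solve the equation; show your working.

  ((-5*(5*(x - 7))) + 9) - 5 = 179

Step 1. [((-5*(5*(x - 7))) + 9) - 5 = 179] 5 comes off first (add 5). So sub: (-5*(5*(x - 7))) + 9 = 184.
Step 2. [(-5*(5*(x - 7))) + 9 = 184] the outer +9 inverts by subtracting 9 ⇒ sub: -5*(5*(x - 7)) = 175.
Step 3. [-5*(5*(x - 7)) = 175] divide by the outer -5, so div: 5*(x - 7) = -35.
Step 4. [5*(x - 7) = -35] 5 out front; divide by 5, so div: x - 7 = -7.
Step 5. [x - 7 = -7] add 7: x sits inside (… - 7) ⇒ sub: x = 0.

Answer: x ∈ {0}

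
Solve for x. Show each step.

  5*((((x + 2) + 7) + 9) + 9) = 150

Step 1. [5*((((x + 2) + 7) + 9) + 9) = 150] 5 out front; divide by 5 ⇒ div: (((x + 2) + 7) + 9) + 9 = 30.
Step 2. [(((x + 2) + 7) + 9) + 9 = 30] +9 is outermost — subtract 9 both sides ⇒ sub: ((x + 2) + 7) + 9 = 21.
Step 3. [((x + 2) + 7) + 9 = 21] the outer +9 inverts by subtracting 9. So sub: (x + 2) + 7 = 12.
Step 4. [(x + 2) + 7 = 12] 7 comes off first (subtract 7) ⇒ sub: x + 2 = 5.
Step 5. [x + 2 = 5] the outer +2 inverts by subtracting 2. So sub: x = 3.

Answer: x ∈ {3}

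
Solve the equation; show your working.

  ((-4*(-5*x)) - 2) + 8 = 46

Step 1. [((-4*(-5*x)) - 2) + 8 = 46] 8 comes off first (subtract 8), so sub: (-4*(-5*x)) - 2 = 38.
Step 2. [(-4*(-5*x)) - 2 = 38] 2 comes off first (add 2) ⇒ sub: -4*(-5*x) = 40.
Step 3. [-4*(-5*x) = 40] -4 out front; divide by -4. So div: -5*x = -10.
Step 4. [-5*x = -10] -5 out front; divide by -5, so div: x = 2.

Answer: x ∈ {2}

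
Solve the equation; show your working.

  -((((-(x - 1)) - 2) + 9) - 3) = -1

Step 1. [-((((-(x - 1)) - 2) + 9) - 3) = -1] flip signs both sides, so neg: (((-(x - 1)) - 2) + 9) - 3 = 1.
Step 2. [(((-(x - 1)) - 2) + 9) - 3 = 1] add 3: x sits inside (… - 3) ⇒ sub: ((-(x - 1)) - 2) + 9 = 4.
Step 3. [((-(x - 1)) - 2) + 9 = 4] the outer +9 inverts by subtracting 9 ⇒ sub: (-(x - 1)) - 2 = -5.
Step 4. [(-(x - 1)) - 2 = -5] 2 comes off first (add 2), so sub: -(x - 1) = -3.
Step 5. [-(x - 1) = -3] leading − — multiply by −1 ⇒ neg: x - 1 = 3.
Step 6. [x - 1 = 3] add 1: x sits inside (… - 1). So sub: x = 4.

Answer: x ∈ {4}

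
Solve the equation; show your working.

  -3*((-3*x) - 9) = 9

Step 1. [-3*((-3*x) - 9) = 9] divide by the outer -3. So div: (-3*x) - 9 = -3.
Step 2. [(-3*x) - 9 = -3] peel the -9: add 9 from each side. So sub: -3*x = 6.
Step 3. [-3*x = 6] divide by the outer -3, so div: x = -2.

Answer: x ∈ {-2}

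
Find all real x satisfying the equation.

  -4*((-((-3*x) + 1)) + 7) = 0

Step 1. [-4*((-((-3*x) + 1)) + 7) = 0] -4 out front; divide by -4 ⇒ div: (-((-3*x) + 1)) + 7 = 0.
Step 2. [(-((-3*x) + 1)) + 7 = 0] the outer +7 inverts by subtracting 7. So sub: -((-3*x) + 1) = -7.
Step 3. [-((-3*x) + 1) = -7] LHS negated; negate both sides ⇒ neg: (-3*x) + 1 = 7.
Step 4. [(-3*x) + 1 = 7] 1 comes off first (subtract 1), so sub: -3*x = 6.
Step 5. [-3*x = 6] divide by the outer -3 ⇒ div: x = -2.

Answer: x ∈ {-2}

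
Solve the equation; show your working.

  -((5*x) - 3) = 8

Step 1. [-((5*x) - 3) = 8] LHS negated; negate both sides, so neg: (5*x) - 3 = -8.
Step 2. [(5*x) - 3 = -8] -3 is outermost — add 3 both sides ⇒ sub: 5*x = -5.
Step 3. [5*x = -5] 5 out front; divide by 5. So div: x = -1.

Answer: x ∈ {-1}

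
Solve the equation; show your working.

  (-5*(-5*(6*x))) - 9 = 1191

Step 1. [(-5*(-5*(6*x))) - 9 = 1191] -9 is outermost — add 9 both sides, so sub: -5*(-5*(6*x)) = 1200.
Step 2. [-5*(-5*(6*x)) = 1200] -5 out front; divide by -5 ⇒ div: -5*(6*x) = -240.
Step 3. [-5*(6*x) = -240] -5 out front; divide by -5. So div: 6*x = 48.
Step 4. [6*x = 48] leading coefficient 6: divide by 6, so div: x = 8.

Answer: x ∈ {8}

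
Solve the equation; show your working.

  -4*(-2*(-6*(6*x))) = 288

Step 1. [-4*(-2*(-6*(6*x))) = 288] leading coefficient -4: divide by -4 ⇒ div: -2*(-6*(6*x)) = -72.
Step 2. [-2*(-6*(6*x)) = -72] divide by the outer -2. So div: -6*(6*x) = 36.
Step 3. [-6*(6*x) = 36] LHS = -6·(…); ÷-6 both sides ⇒ div: 6*x = -6.
Step 4. [6*x = -6] 6 out front; divide by 6, so div: x = -1.

Answer: x ∈ {-1}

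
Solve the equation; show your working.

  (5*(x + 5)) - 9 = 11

Step 1. [(5*(x + 5)) - 9 = 11] peel the -9: add 9 from each side ⇒ sub: 5*(x + 5) = 20.
Step 2. [5*(x + 5) = 20] 5 out front; divide by 5. So div: x + 5 = 4.
Step 3. [x + 5 = 4] the outer +5 inverts by subtracting 5, so sub: x = -1.

Answer: x ∈ {-1}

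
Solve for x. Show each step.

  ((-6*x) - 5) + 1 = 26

Step 1. [((-6*x) - 5) + 1 = 26] subtract 1: x sits inside (… + 1) ⇒ sub: (-6*x) - 5 = 25.
Step 2. [(-6*x) - 5 = 25] -5 is outermost — add 5 both sides ⇒ sub: -6*x = 30.
Step 3. [-6*x = 30] LHS = -6·(…); ÷-6 both sides. So div: x = -5.

Answer: x ∈ {-5}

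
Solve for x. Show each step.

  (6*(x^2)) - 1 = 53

Step 1. [(6*(x^2)) - 1 = 53] peel the -1: add 1 from each side ⇒ sub: 6*(x^2) = 54.
Step 2. [6*(x^2) = 54] 6·(inner) — divide through by 6. So div: x^2 = 9.
Step 3. [x^2 = 9] LHS squared, RHS 9 ≥ 0: apply √ (±) ⇒ sqrt: x = 3 or -3.

Answer: x ∈ {-3, 3}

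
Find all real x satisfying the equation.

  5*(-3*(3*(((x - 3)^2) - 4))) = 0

Step 1. [5*(-3*(3*(((x - 3)^2) - 4))) = 0] 5 out front; divide by 5, so div: -3*(3*(((x - 3)^2) - 4)) = 0.
Step 2. [-3*(3*(((x - 3)^2) - 4)) = 0] divide by the outer -3, so div: 3*(((x - 3)^2) - 4) = 0.
Step 3. [3*(((x - 3)^2) - 4) = 0] divide by the outer 3 ⇒ div: ((x - 3)^2) - 4 = 0.
Step 4. [((x - 3)^2) - 4 = 0] the outer -4 inverts by adding 4. So sub: (x - 3)^2 = 4.
Step 5. [(x - 3)^2 = 4] LHS squared, RHS 4 ≥ 0: apply √ (±). So sqrt: x - 3 = 2 or -2.
Step 6. [x - 3 = 2 or -2] peel the -3: add 3 from each side. So sub: x = 5 or 1.

Answer: x ∈ {1, 5}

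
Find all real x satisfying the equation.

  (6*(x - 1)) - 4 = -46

Step 1. [(6*(x - 1)) - 4 = -46] the outer -4 inverts by adding 4. So sub: 6*(x - 1) = -42.
Step 2. [6*(x - 1) = -42] 6 out front; divide by 6. So div: x - 1 = -7.
Step 3. [x - 1 = -7] peel the -1: add 1 from each side, so sub: x = -6.

Answer: x ∈ {-6}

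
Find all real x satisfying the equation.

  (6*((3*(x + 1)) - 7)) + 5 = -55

Step 1. [(6*((3*(x + 1)) - 7)) + 5 = -55] subtract 5: x sits inside (… + 5), so sub: 6*((3*(x + 1)) - 7) = -60.
Step 2. [6*((3*(x + 1)) - 7) = -60] divide by the outer 6, so div: (3*(x + 1)) - 7 = -10.
Step 3. [(3*(x + 1)) - 7 = -10] 7 comes off first (add 7), so sub: 3*(x + 1) = -3.
Step 4. [3*(x + 1) = -3] 3 out front; divide by 3, so div: x + 1 = -1.
Step 5. [x + 1 = -1] +1 is outermost — subtract 1 both sides ⇒ sub: x = -2.

Answer: x ∈ {-2}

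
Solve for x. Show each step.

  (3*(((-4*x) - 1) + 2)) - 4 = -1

Step 1. [(3*(((-4*x) - 1) + 2)) - 4 = -1] the outer -4 inverts by adding 4 ⇒ sub: 3*(((-4*x) - 1) + 2) = 3.
Step 2. [3*(((-4*x) - 1) + 2) = 3] LHS = 3·(…); ÷3 both sides, so div: ((-4*x) - 1) + 2 = 1.
Step 3. [((-4*x) - 1) + 2 = 1] 2 comes off first (subtract 2). So sub: (-4*x) - 1 = -1.
Step 4. [(-4*x) - 1 = -1] the outer -1 inverts by adding 1 ⇒ sub: -4*x = 0.
Step 5. [-4*x = 0] -4 out front; divide by -4, so div: x = 0.

Answer: x ∈ {0}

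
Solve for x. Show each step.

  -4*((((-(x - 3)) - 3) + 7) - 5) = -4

Step 1. [-4*((((-(x - 3)) - 3) + 7) - 5) = -4] LHS = -4·(…); ÷-4 both sides, so div: (((-(x - 3)) - 3) + 7) - 5 = 1.
Step 2. [(((-(x - 3)) - 3) + 7) - 5 = 1] -5 is outermost — add 5 both sides, so sub: ((-(x - 3)) - 3) + 7 = 6.
Step 3. [((-(x - 3)) - 3) + 7 = 6] +7 is outermost — subtract 7 both sides. So sub: (-(x - 3)) - 3 = -1.
Step 4. [(-(x - 3)) - 3 = -1] 3 comes off first (add 3). So sub: -(x - 3) = 2.
Step 5. [-(x - 3) = 2] LHS negated; negate both sides ⇒ neg: x - 3 = -2.
Step 6. [x - 3 = -2] the outer -3 inverts by adding 3, so sub: x = 1.

Answer: x ∈ {1}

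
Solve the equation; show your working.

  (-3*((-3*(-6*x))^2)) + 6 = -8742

Step 1. [(-3*((-3*(-6*x))^2)) + 6 = -8742] peel the +6: subtract 6 from each side. So sub: -3*((-3*(-6*x))^2) = -8748.
Step 2. [-3*((-3*(-6*x))^2) = -8748] LHS = -3·(…); ÷-3 both sides, so div: (-3*(-6*x))^2 = 2916.
Step 3. [(-3*(-6*x))^2 = 2916] 2916 ≥ 0, LHS is (·)² — take ±√, so sqrt: -3*(-6*x) = 54 or -54.
Step 4. [-3*(-6*x) = 54 or -54] LHS = -3·(…); ÷-3 both sides, so div: -6*x = -18 or 18.
Step 5. [-6*x = -18 or 18] LHS = -6·(…); ÷-6 both sides, so div: x = 3 or -3.

Answer: x ∈ {-3, 3}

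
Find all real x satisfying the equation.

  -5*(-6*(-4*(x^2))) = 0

Step 1. [-5*(-6*(-4*(x^2))) = 0] divide by the outer -5 ⇒ div: -6*(-4*(x^2)) = 0.
Step 2. [-6*(-4*(x^2)) = 0] -6 out front; divide by -6 ⇒ div: -4*(x^2) = 0.
Step 3. [-4*(x^2) = 0] divide by the outer -4, so div: x^2 = 0.
Step 4. [x^2 = 0] LHS squared, RHS 0 ≥ 0: apply √ (±). So sqrt: x = 0.

Answer: x ∈ {0}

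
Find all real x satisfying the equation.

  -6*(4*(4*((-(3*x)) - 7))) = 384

Step 1. [-6*(4*(4*((-(3*x)) - 7))) = 384] divide by the outer -6. So div: 4*(4*((-(3*x)) - 7)) = -64.
Step 2. [4*(4*((-(3*x)) - 7)) = -64] divide by the outer 4 ⇒ div: 4*((-(3*x)) - 7) = -16.
Step 3. [4*((-(3*x)) - 7) = -16] divide by the outer 4 ⇒ div: (-(3*x)) - 7 = -4.
Step 4. [(-(3*x)) - 7 = -4] peel the -7: add 7 from each side, so sub: -(3*x) = 3.
Step 5. [-(3*x) = 3] flip signs both sides. So neg: 3*x = -3.
Step 6. [3*x = -3] 3·(inner) — divide through by 3, so div: x = -1.

Answer: x ∈ {-1}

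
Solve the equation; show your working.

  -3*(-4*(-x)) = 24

Step 1. [-3*(-4*(-x)) = 24] -3·(inner) — divide through by -3. So div: -4*(-x) = -8.
Step 2. [-4*(-x) = -8] -4·(inner) — divide through by -4, so div: -x = 2.
Step 3. [-x = 2] LHS negated; negate both sides ⇒ neg: x = -2.

Answer: x ∈ {-2}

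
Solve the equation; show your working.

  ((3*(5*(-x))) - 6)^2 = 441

Step 1. [((3*(5*(-x))) - 6)^2 = 441] 441 ≥ 0, LHS is (·)² — take ±√. So sqrt: (3*(5*(-x))) - 6 = 21 or -21.
Step 2. [(3*(5*(-x))) - 6 = 21 or -21] 6 comes off first (add 6). So sub: 3*(5*(-x)) = 27 or -15.
Step 3. [3*(5*(-x)) = 27 or -15] 3 out front; divide by 3. So div: 5*(-x) = 9 or -5.
Step 4. [5*(-x) = 9 or -5] divide by the outer 5, so div: -x = 9/5 or -1.
Step 5. [-x = 9/5 or -1] LHS negated; negate both sides ⇒ neg: x = -9/5 or 1.

Answer: x ∈ {-9/5, 1}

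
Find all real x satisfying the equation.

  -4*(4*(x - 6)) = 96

Step 1. [-4*(4*(x - 6)) = 96] -4·(inner) — divide through by -4, so div: 4*(x - 6) = -24.
Step 2. [4*(x - 6) = -24] leading coefficient 4: divide by 4, so div: x - 6 = -6.
Step 3. [x - 6 = -6] peel the -6: add 6 from each side. So sub: x = 0.

Answer: x ∈ {0}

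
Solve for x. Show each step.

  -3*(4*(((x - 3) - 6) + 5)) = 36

Step 1. [-3*(4*(((x - 3) - 6) + 5)) = 36] LHS = -3·(…); ÷-3 both sides. So div: 4*(((x - 3) - 6) + 5) = -12.
Step 2. [4*(((x - 3) - 6) + 5) = -12] LHS = 4·(…); ÷4 both sides. So div: ((x - 3) - 6) + 5 = -3.
Step 3. [((x - 3) - 6) + 5 = -3] peel the +5: subtract 5 from each side, so sub: (x - 3) - 6 = -8.
Step 4. [(x - 3) - 6 = -8] -6 is outermost — add 6 both sides. So sub: x - 3 = -2.
Step 5. [x - 3 = -2] the outer -3 inverts by adding 3 ⇒ sub: x = 1.

Answer: x ∈ {1}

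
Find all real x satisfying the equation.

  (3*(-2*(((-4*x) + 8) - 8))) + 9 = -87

Step 1. [(3*(-2*(((-4*x) + 8) - 8))) + 9 = -87] common factor 3 (LHS and -87) — divide through, so factor: (-2*(((-4*x) + 8) - 8)) + 3 = -29.
Step 2. [(-2*(((-4*x) + 8) - 8)) + 3 = -29] 3 comes off first (subtract 3) ⇒ sub: -2*(((-4*x) + 8) - 8) = -32.
Step 3. [-2*(((-4*x) + 8) - 8) = -32] -2·(inner) — divide through by -2, so div: ((-4*x) + 8) - 8 = 16.
Step 4. [((-4*x) + 8) - 8 = 16] peel the -8: add 8 from each side. So sub: (-4*x) + 8 = 24.
Step 5. [(-4*x) + 8 = 24] common factor -4 (LHS and 24) — divide through ⇒ factor: x - 2 = -6.
Step 6. [x - 2 = -6] add 2: x sits inside (… - 2). So sub: x = -4.

Answer: x ∈ {-4}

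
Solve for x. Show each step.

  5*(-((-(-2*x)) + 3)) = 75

Step 1. [5*(-((-(-2*x)) + 3)) = 75] 5·(inner) — divide through by 5, so div: -((-(-2*x)) + 3) = 15.
Step 2. [-((-(-2*x)) + 3) = 15] flip signs both sides ⇒ neg: (-(-2*x)) + 3 = -15.
Step 3. [(-(-2*x)) + 3 = -15] +3 is outermost — subtract 3 both sides, so sub: -(-2*x) = -18.
Step 4. [-(-2*x) = -18] leading − — multiply by −1 ⇒ neg: -2*x = 18.
Step 5. [-2*x = 18] leading coefficient -2: divide by -2. So div: x = -9.

Answer: x ∈ {-9}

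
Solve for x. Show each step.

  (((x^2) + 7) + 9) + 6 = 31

Step 1. [(((x^2) + 7) + 9) + 6 = 31] +6 is outermost — subtract 6 both sides. So sub: ((x^2) + 7) + 9 = 25.
Step 2. [((x^2) + 7) + 9 = 25] the outer +9 inverts by subtracting 9, so sub: (x^2) + 7 = 16.
Step 3. [(x^2) + 7 = 16] subtract 7: x sits inside (… + 7) ⇒ sub: x^2 = 9.
Step 4. [x^2 = 9] LHS squared, RHS 9 ≥ 0: apply √ (±) ⇒ sqrt: x = 3 or -3.

Answer: x ∈ {-3, 3}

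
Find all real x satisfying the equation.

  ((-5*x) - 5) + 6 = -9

Step 1. [((-5*x) - 5) + 6 = -9] peel the +6: subtract 6 from each side. So sub: (-5*x) - 5 = -15.
Step 2. [(-5*x) - 5 = -15] 5 comes off first (add 5). So sub: -5*x = -10.
Step 3. [-5*x = -10] -5 out front; divide by -5, so div: x = 2.

Answer: x ∈ {2}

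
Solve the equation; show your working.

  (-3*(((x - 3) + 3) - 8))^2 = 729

Step 1. [(-3*(((x - 3) + 3) - 8))^2 = 729] LHS squared, RHS 729 ≥ 0: apply √ (±) ⇒ sqrt: -3*(((x - 3) + 3) - 8) = 27 or -27.
Step 2. [-3*(((x - 3) + 3) - 8) = 27 or -27] LHS = -3·(…); ÷-3 both sides ⇒ div: ((x - 3) + 3) - 8 = -9 or 9.
Step 3. [((x - 3) + 3) - 8 = -9 or 9] the outer -8 inverts by adding 8. So sub: (x - 3) + 3 = -1 or 17.
Step 4. [(x - 3) + 3 = -1 or 17] subtract 3: x sits inside (… + 3). So sub: x - 3 = -4 or 14.
Step 5. [x - 3 = -4 or 14] add 3: x sits inside (… - 3). So sub: x = -1 or 17.

Answer: x ∈ {-1, 17}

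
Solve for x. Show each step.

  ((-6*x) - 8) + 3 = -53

Step 1. [((-6*x) - 8) + 3 = -53] the outer +3 inverts by subtracting 3 ⇒ sub: (-6*x) - 8 = -56.
Step 2. [(-6*x) - 8 = -56] 8 comes off first (add 8), so sub: -6*x = -48.
Step 3. [-6*x = -48] leading coefficient -6: divide by -6. So div: x = 8.

Answer: x ∈ {8}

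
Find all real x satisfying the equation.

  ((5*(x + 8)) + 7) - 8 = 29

Step 1. [((5*(x + 8)) + 7) - 8 = 29] add 8: x sits inside (… - 8) ⇒ sub: (5*(x + 8)) + 7 = 37.
Step 2. [(5*(x + 8)) + 7 = 37] +7 is outermost — subtract 7 both sides ⇒ sub: 5*(x + 8) = 30.
Step 3. [5*(x + 8) = 30] LHS = 5·(…); ÷5 both sides ⇒ div: x + 8 = 6.
Step 4. [x + 8 = 6] peel the +8: subtract 8 from each side ⇒ sub: x = -2.

Answer: x ∈ {-2}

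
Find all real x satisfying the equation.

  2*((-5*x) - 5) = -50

Step 1. [2*((-5*x) - 5) = -50] 2·(inner) — divide through by 2, so div: (-5*x) - 5 = -25.
Step 2. [(-5*x) - 5 = -25] peel the -5: add 5 from each side, so sub: -5*x = -20.
Step 3. [-5*x = -20] LHS = -5·(…); ÷-5 both sides. So div: x = 4.

Answer: x ∈ {4}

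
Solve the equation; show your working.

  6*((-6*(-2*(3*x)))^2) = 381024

Step 1. [6*((-6*(-2*(3*x)))^2) = 381024] divide by the outer 6. So div: (-6*(-2*(3*x)))^2 = 63504.
Step 2. [(-6*(-2*(3*x)))^2 = 63504] LHS squared, RHS 63504 ≥ 0: apply √ (±). So sqrt: -6*(-2*(3*x)) = 252 or -252.
Step 3. [-6*(-2*(3*x)) = 252 or -252] LHS = -6·(…); ÷-6 both sides ⇒ div: -2*(3*x) = -42 or 42.
Step 4. [-2*(3*x) = -42 or 42] -2·(inner) — divide through by -2, so div: 3*x = 21 or -21.
Step 5. [3*x = 21 or -21] LHS = 3·(…); ÷3 both sides, so div: x = 7 or -7.

Answer: x ∈ {-7, 7}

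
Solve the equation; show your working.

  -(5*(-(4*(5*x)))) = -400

Step 1. [-(5*(-(4*(5*x)))) = -400] leading − — multiply by −1. So neg: 5*(-(4*(5*x))) = 400.
Step 2. [5*(-(4*(5*x))) = 400] divide by the outer 5 ⇒ div: -(4*(5*x)) = 80.
Step 3. [-(4*(5*x)) = 80] LHS negated; negate both sides ⇒ neg: 4*(5*x) = -80.
Step 4. [4*(5*x) = -80] leading coefficient 4: divide by 4. So div: 5*x = -20.
Step 5. [5*x = -20] divide by the outer 5 ⇒ div: x = -4.

Answer: x ∈ {-4}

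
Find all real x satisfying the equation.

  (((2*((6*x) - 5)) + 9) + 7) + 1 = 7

Step 1. [(((2*((6*x) - 5)) + 9) + 7) + 1 = 7] subtract 1: x sits inside (… + 1) ⇒ sub: ((2*((6*x) - 5)) + 9) + 7 = 6.
Step 2. [((2*((6*x) - 5)) + 9) + 7 = 6] 7 comes off first (subtract 7), so sub: (2*((6*x) - 5)) + 9 = -1.
Step 3. [(2*((6*x) - 5)) + 9 = -1] +9 is outermost — subtract 9 both sides. So sub: 2*((6*x) - 5) = -10.
Step 4. [2*((6*x) - 5) = -10] 2·(inner) — divide through by 2. So div: (6*x) - 5 = -5.
Step 5. [(6*x) - 5 = -5] -5 is outermost — add 5 both sides. So sub: 6*x = 0.
Step 6. [6*x = 0] divide by the outer 6, so div: x = 0.

Answer: x ∈ {0}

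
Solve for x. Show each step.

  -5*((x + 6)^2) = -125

Step 1. [-5*((x + 6)^2) = -125] -5 out front; divide by -5 ⇒ div: (x + 6)^2 = 25.
Step 2. [(x + 6)^2 = 25] √ both sides: 25 ≥ 0 gives two branches, so sqrt: x + 6 = 5 or -5.
Step 3. [x + 6 = 5 or -5] 6 comes off first (subtract 6), so sub: x = -1 or -11.

Answer: x ∈ {-11, -1}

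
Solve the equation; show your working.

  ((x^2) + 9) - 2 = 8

Step 1. [((x^2) + 9) - 2 = 8] peel the -2: add 2 from each side. So sub: (x^2) + 9 = 10.
Step 2. [(x^2) + 9 = 10] the outer +9 inverts by subtracting 9. So sub: x^2 = 1.
Step 3. [x^2 = 1] √ both sides: 1 ≥ 0 gives two branches. So sqrt: x = 1 or -1.

Answer: x ∈ {-1, 1}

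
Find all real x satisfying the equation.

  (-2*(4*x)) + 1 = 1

Step 1. [(-2*(4*x)) + 1 = 1] +1 is outermost — subtract 1 both sides, so sub: -2*(4*x) = 0.
Step 2. [-2*(4*x) = 0] leading coefficient -2: divide by -2. So div: 4*x = 0.
Step 3. [4*x = 0] 4 out front; divide by 4 ⇒ div: x = 0.

Answer: x ∈ {0}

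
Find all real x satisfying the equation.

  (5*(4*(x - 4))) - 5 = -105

Step 1. [(5*(4*(x - 4))) - 5 = -105] 5 | LHS and 5 | -105: pull 5 out, so factor: (4*(x - 4)) - 1 = -21.
Step 2. [(4*(x - 4)) - 1 = -21] -1 is outermost — add 1 both sides. So sub: 4*(x - 4) = -20.
Step 3. [4*(x - 4) = -20] 4 out front; divide by 4. So div: x - 4 = -5.
Step 4. [x - 4 = -5] the outer -4 inverts by adding 4 ⇒ sub: x = -1.

Answer: x ∈ {-1}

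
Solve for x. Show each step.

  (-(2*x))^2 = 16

Step 1. [(-(2*x))^2 = 16] √ both sides: 16 ≥ 0 gives two branches, so sqrt: -(2*x) = 4 or -4.
Step 2. [-(2*x) = 4 or -4] leading − — multiply by −1, so neg: 2*x = -4 or 4.
Step 3. [2*x = -4 or 4] divide by the outer 2, so div: x = -2 or 2.

Answer: x ∈ {-2, 2}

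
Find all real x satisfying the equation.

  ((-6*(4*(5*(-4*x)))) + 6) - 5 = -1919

Step 1. [((-6*(4*(5*(-4*x)))) + 6) - 5 = -1919] peel the -5: add 5 from each side, so sub: (-6*(4*(5*(-4*x)))) + 6 = -1914.
Step 2. [(-6*(4*(5*(-4*x)))) + 6 = -1914] the outer +6 inverts by subtracting 6, so sub: -6*(4*(5*(-4*x))) = -1920.
Step 3. [-6*(4*(5*(-4*x))) = -1920] -6·(inner) — divide through by -6 ⇒ div: 4*(5*(-4*x)) = 320.
Step 4. [4*(5*(-4*x)) = 320] 4·(inner) — divide through by 4 ⇒ div: 5*(-4*x) = 80.
Step 5. [5*(-4*x) = 80] divide by the outer 5. So div: -4*x = 16.
Step 6. [-4*x = 16] leading coefficient -4: divide by -4. So div: x = -4.

Answer: x ∈ {-4}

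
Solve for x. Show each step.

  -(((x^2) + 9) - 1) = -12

Step 1. [-(((x^2) + 9) - 1) = -12] leading − — multiply by −1 ⇒ neg: ((x^2) + 9) - 1 = 12.
Step 2. [((x^2) + 9) - 1 = 12] add 1: x sits inside (… - 1). So sub: (x^2) + 9 = 13.
Step 3. [(x^2) + 9 = 13] peel the +9: subtract 9 from each side, so sub: x^2 = 4.
Step 4. [x^2 = 4] √ both sides: 4 ≥ 0 gives two branches ⇒ sqrt: x = 2 or -2.

Answer: x ∈ {-2, 2}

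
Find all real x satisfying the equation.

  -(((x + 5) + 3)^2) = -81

Step 1. [-(((x + 5) + 3)^2) = -81] leading − — multiply by −1, so neg: ((x + 5) + 3)^2 = 81.
Step 2. [((x + 5) + 3)^2 = 81] LHS squared, RHS 81 ≥ 0: apply √ (±), so sqrt: (x + 5) + 3 = 9 or -9.
Step 3. [(x + 5) + 3 = 9 or -9] 3 comes off first (subtract 3). So sub: x + 5 = 6 or -12.
Step 4. [x + 5 = 6 or -12] 5 comes off first (subtract 5), so sub: x = 1 or -17.

Answer: x ∈ {-17, 1}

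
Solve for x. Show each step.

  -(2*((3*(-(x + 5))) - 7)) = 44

Step 1. [-(2*((3*(-(x + 5))) - 7)) = 44] LHS negated; negate both sides, so neg: 2*((3*(-(x + 5))) - 7) = -44.
Step 2. [2*((3*(-(x + 5))) - 7) = -44] leading coefficient 2: divide by 2 ⇒ div: (3*(-(x + 5))) - 7 = -22.
Step 3. [(3*(-(x + 5))) - 7 = -22] add 7: x sits inside (… - 7) ⇒ sub: 3*(-(x + 5)) = -15.
Step 4. [3*(-(x + 5)) = -15] divide by the outer 3, so div: -(x + 5) = -5.
Step 5. [-(x + 5) = -5] flip signs both sides, so neg: x + 5 = 5.
Step 6. [x + 5 = 5] 5 comes off first (subtract 5) ⇒ sub: x = 0.

Answer: x ∈ {0}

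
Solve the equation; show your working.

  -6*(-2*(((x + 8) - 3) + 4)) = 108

Step 1. [-6*(-2*(((x + 8) - 3) + 4)) = 108] LHS = -6·(…); ÷-6 both sides, so div: -2*(((x + 8) - 3) + 4) = -18.
Step 2. [-2*(((x + 8) - 3) + 4) = -18] -2·(inner) — divide through by -2, so div: ((x + 8) - 3) + 4 = 9.
Step 3. [((x + 8) - 3) + 4 = 9] the outer +4 inverts by subtracting 4 ⇒ sub: (x + 8) - 3 = 5.
Step 4. [(x + 8) - 3 = 5] add 3: x sits inside (… - 3), so sub: x + 8 = 8.
Step 5. [x + 8 = 8] the outer +8 inverts by subtracting 8, so sub: x = 0.

Answer: x ∈ {0}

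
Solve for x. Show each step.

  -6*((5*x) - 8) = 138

Step 1. [-6*((5*x) - 8) = 138] LHS = -6·(…); ÷-6 both sides ⇒ div: (5*x) - 8 = -23.
Step 2. [(5*x) - 8 = -23] the outer -8 inverts by adding 8. So sub: 5*x = -15.
Step 3. [5*x = -15] 5·(inner) — divide through by 5, so div: x = -3.

Answer: x ∈ {-3}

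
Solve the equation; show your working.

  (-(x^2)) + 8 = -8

Step 1. [(-(x^2)) + 8 = -8] +8 is outermost — subtract 8 both sides. So sub: -(x^2) = -16.
Step 2. [-(x^2) = -16] flip signs both sides ⇒ neg: x^2 = 16.
Step 3. [x^2 = 16] √ both sides: 16 ≥ 0 gives two branches ⇒ sqrt: x = 4 or -4.

Answer: x ∈ {-4, 4}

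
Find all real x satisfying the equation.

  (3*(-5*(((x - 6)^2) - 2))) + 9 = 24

Step 1. [(3*(-5*(((x - 6)^2) - 2))) + 9 = 24] peel the +9: subtract 9 from each side, so sub: 3*(-5*(((x - 6)^2) - 2)) = 15.
Step 2. [3*(-5*(((x - 6)^2) - 2)) = 15] 3 out front; divide by 3 ⇒ div: -5*(((x - 6)^2) - 2) = 5.
Step 3. [-5*(((x - 6)^2) - 2) = 5] -5·(inner) — divide through by -5. So div: ((x - 6)^2) - 2 = -1.
Step 4. [((x - 6)^2) - 2 = -1] add 2: x sits inside (… - 2). So sub: (x - 6)^2 = 1.
Step 5. [(x - 6)^2 = 1] 1 ≥ 0, LHS is (·)² — take ±√. So sqrt: x - 6 = 1 or -1.
Step 6. [x - 6 = 1 or -1] peel the -6: add 6 from each side, so sub: x = 7 or 5.

Answer: x ∈ {5, 7}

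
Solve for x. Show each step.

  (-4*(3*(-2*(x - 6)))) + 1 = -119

Step 1. [(-4*(3*(-2*(x - 6)))) + 1 = -119] the outer +1 inverts by subtracting 1 ⇒ sub: -4*(3*(-2*(x - 6))) = -120.
Step 2. [-4*(3*(-2*(x - 6))) = -120] -4·(inner) — divide through by -4, so div: 3*(-2*(x - 6)) = 30.
Step 3. [3*(-2*(x - 6)) = 30] leading coefficient 3: divide by 3 ⇒ div: -2*(x - 6) = 10.
Step 4. [-2*(x - 6) = 10] LHS = -2·(…); ÷-2 both sides ⇒ div: x - 6 = -5.
Step 5. [x - 6 = -5] peel the -6: add 6 from each side, so sub: x = 1.

Answer: x ∈ {1}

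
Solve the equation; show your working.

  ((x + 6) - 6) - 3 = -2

Step 1. [((x + 6) - 6) - 3 = -2] -3 is outermost — add 3 both sides. So sub: (x + 6) - 6 = 1.
Step 2. [(x + 6) - 6 = 1] -6 is outermost — add 6 both sides ⇒ sub: x + 6 = 7.
Step 3. [x + 6 = 7] peel the +6: subtract 6 from each side ⇒ sub: x = 1.

Answer: x ∈ {1}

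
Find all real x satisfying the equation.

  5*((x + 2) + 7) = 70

Step 1. [5*((x + 2) + 7) = 70] LHS = 5·(…); ÷5 both sides ⇒ div: (x + 2) + 7 = 14.
Step 2. [(x + 2) + 7 = 14] peel the +7: subtract 7 from each side ⇒ sub: x + 2 = 7.
Step 3. [x + 2 = 7] the outer +2 inverts by subtracting 2, so sub: x = 5.

Answer: x ∈ {5}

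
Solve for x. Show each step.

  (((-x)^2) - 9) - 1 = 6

Step 1. [(((-x)^2) - 9) - 1 = 6] -1 is outermost — add 1 both sides. So sub: ((-x)^2) - 9 = 7.
Step 2. [((-x)^2) - 9 = 7] add 9: x sits inside (… - 9) ⇒ sub: (-x)^2 = 16.
Step 3. [(-x)^2 = 16] √ both sides: 16 ≥ 0 gives two branches, so sqrt: -x = 4 or -4.
Step 4. [-x = 4 or -4] LHS negated; negate both sides, so neg: x = -4 or 4.

Answer: x ∈ {-4, 4}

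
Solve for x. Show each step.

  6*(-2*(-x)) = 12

Step 1. [6*(-2*(-x)) = 12] 6·(inner) — divide through by 6, so div: -2*(-x) = 2.
Step 2. [-2*(-x) = 2] -2 out front; divide by -2. So div: -x = -1.
Step 3. [-x = -1] flip signs both sides. So neg: x = 1.

Answer: x ∈ {1}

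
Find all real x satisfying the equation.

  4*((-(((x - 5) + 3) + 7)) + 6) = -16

Step 1. [4*((-(((x - 5) + 3) + 7)) + 6) = -16] leading coefficient 4: divide by 4. So div: (-(((x - 5) + 3) + 7)) + 6 = -4.
Step 2. [(-(((x - 5) + 3) + 7)) + 6 = -4] peel the +6: subtract 6 from each side ⇒ sub: -(((x - 5) + 3) + 7) = -10.
Step 3. [-(((x - 5) + 3) + 7) = -10] leading − — multiply by −1, so neg: ((x - 5) + 3) + 7 = 10.
Step 4. [((x - 5) + 3) + 7 = 10] subtract 7: x sits inside (… + 7) ⇒ sub: (x - 5) + 3 = 3.
Step 5. [(x - 5) + 3 = 3] the outer +3 inverts by subtracting 3, so sub: x - 5 = 0.
Step 6. [x - 5 = 0] the outer -5 inverts by adding 5, so sub: x = 5.

Answer: x ∈ {5}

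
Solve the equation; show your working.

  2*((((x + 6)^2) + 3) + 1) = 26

Step 1. [2*((((x + 6)^2) + 3) + 1) = 26] 2 out front; divide by 2. So div: (((x + 6)^2) + 3) + 1 = 13.
Step 2. [(((x + 6)^2) + 3) + 1 = 13] peel the +1: subtract 1 from each side ⇒ sub: ((x + 6)^2) + 3 = 12.
Step 3. [((x + 6)^2) + 3 = 12] 3 comes off first (subtract 3), so sub: (x + 6)^2 = 9.
Step 4. [(x + 6)^2 = 9] LHS squared, RHS 9 ≥ 0: apply √ (±) ⇒ sqrt: x + 6 = 3 or -3.
Step 5. [x + 6 = 3 or -3] peel the +6: subtract 6 from each side, so sub: x = -3 or -9.

Answer: x ∈ {-9, -3}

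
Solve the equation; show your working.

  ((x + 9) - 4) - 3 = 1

Step 1. [((x + 9) - 4) - 3 = 1] the outer -3 inverts by adding 3, so sub: (x + 9) - 4 = 4.
Step 2. [(x + 9) - 4 = 4] peel the -4: add 4 from each side. So sub: x + 9 = 8.
Step 3. [x + 9 = 8] the outer +9 inverts by subtracting 9, so sub: x = -1.

Answer: x ∈ {-1}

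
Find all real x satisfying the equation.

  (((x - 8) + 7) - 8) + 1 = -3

Step 1. [(((x - 8) + 7) - 8) + 1 = -3] the outer +1 inverts by subtracting 1. So sub: ((x - 8) + 7) - 8 = -4.
Step 2. [((x - 8) + 7) - 8 = -4] -8 is outermost — add 8 both sides ⇒ sub: (x - 8) + 7 = 4.
Step 3. [(x - 8) + 7 = 4] peel the +7: subtract 7 from each side, so sub: x - 8 = -3.
Step 4. [x - 8 = -3] peel the -8: add 8 from each side. So sub: x = 5.

Answer: x ∈ {5}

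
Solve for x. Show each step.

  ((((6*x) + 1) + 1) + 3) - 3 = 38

Step 1. [((((6*x) + 1) + 1) + 3) - 3 = 38] -3 is outermost — add 3 both sides ⇒ sub: (((6*x) + 1) + 1) + 3 = 41.
Step 2. [(((6*x) + 1) + 1) + 3 = 41] 3 comes off first (subtract 3). So sub: ((6*x) + 1) + 1 = 38.
Step 3. [((6*x) + 1) + 1 = 38] subtract 1: x sits inside (… + 1) ⇒ sub: (6*x) + 1 = 37.
Step 4. [(6*x) + 1 = 37] subtract 1: x sits inside (… + 1) ⇒ sub: 6*x = 36.
Step 5. [6*x = 36] leading coefficient 6: divide by 6 ⇒ div: x = 6.

Answer: x ∈ {6}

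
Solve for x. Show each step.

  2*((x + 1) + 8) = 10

Step 1. [2*((x + 1) + 8) = 10] 2·(inner) — divide through by 2. So div: (x + 1) + 8 = 5.
Step 2. [(x + 1) + 8 = 5] 8 comes off first (subtract 8). So sub: x + 1 = -3.
Step 3. [x + 1 = -3] peel the +1: subtract 1 from each side, so sub: x = -4.

Answer: x ∈ {-4}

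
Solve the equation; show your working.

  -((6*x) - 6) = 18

Step 1. [-((6*x) - 6) = 18] flip signs both sides ⇒ neg: (6*x) - 6 = -18.
Step 2. [(6*x) - 6 = -18] the outer -6 inverts by adding 6, so sub: 6*x = -12.
Step 3. [6*x = -12] 6·(inner) — divide through by 6, so div: x = -2.

Answer: x ∈ {-2}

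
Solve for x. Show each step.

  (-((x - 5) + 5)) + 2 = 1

Step 1. [(-((x - 5) + 5)) + 2 = 1] 2 comes off first (subtract 2) ⇒ sub: -((x - 5) + 5) = -1.
Step 2. [-((x - 5) + 5) = -1] leading − — multiply by −1. So neg: (x - 5) + 5 = 1.
Step 3. [(x - 5) + 5 = 1] the outer +5 inverts by subtracting 5. So sub: x - 5 = -4.
Step 4. [x - 5 = -4] peel the -5: add 5 from each side ⇒ sub: x = 1.

Answer: x ∈ {1}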